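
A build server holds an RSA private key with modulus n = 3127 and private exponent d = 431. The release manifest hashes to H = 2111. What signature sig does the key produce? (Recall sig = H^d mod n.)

2254

H^2 ≡ 2111^2 = 4456321 ≡ 346
H^4 ≡ 346^2 = 119716 ≡ 890
H^8 ≡ 890^2 = 792100 ≡ 969
H^16 ≡ 969^2 = 938961 ≡ 861
H^32 ≡ 861^2 = 741321 ≡ 222
H^64 ≡ 222^2 = 49284 ≡ 2379
H^128 ≡ 2379^2 = 5659641 ≡ 2898
H^256 ≡ 2898^2 = 8398404 ≡ 2409
431 = 256 + 128 + 32 + 8 + 4 + 2 + 1, so H^431 ≡ 2409·2898·222·969·890·346·2111 ≡ 2254 (mod 3127)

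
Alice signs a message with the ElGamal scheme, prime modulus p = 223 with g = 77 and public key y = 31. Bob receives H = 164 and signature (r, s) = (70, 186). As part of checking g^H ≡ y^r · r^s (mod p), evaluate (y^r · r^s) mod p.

62

31^70 mod 223 = 131
70^186 mod 223 = 169
y^r · r^s ≡ 131·169 = 22139 ≡ 62 (mod 223)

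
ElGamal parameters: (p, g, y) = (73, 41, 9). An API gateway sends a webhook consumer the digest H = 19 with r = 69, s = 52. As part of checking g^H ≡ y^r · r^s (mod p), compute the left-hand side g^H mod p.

41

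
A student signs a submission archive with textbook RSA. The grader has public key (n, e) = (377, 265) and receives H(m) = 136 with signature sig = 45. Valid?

yes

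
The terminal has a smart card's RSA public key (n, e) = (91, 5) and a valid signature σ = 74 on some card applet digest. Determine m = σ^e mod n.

σ^2 ≡ 74^2 = 5476 ≡ 16
σ^4 ≡ 16^2 = 256 ≡ 74
5 = 4 + 1, so σ^5 ≡ 74·74 ≡ 16 (mod 91)

16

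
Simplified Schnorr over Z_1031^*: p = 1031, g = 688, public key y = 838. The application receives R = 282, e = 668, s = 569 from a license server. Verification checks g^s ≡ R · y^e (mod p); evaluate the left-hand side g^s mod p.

15

688^2 = 473344 ≡ 115
688^4 ≡ 115^2 = 13225 ≡ 853
688^8 ≡ 853^2 = 727609 ≡ 754
688^16 ≡ 754^2 = 568516 ≡ 435
688^32 ≡ 435^2 = 189225 ≡ 552
688^64 ≡ 552^2 = 304704 ≡ 559
688^128 ≡ 559^2 = 312481 ≡ 88
688^256 ≡ 88^2 = 7744 ≡ 527
688^512 ≡ 527^2 = 277729 ≡ 390
569 = 512 + 32 + 16 + 8 + 1, so 688^569 ≡ 390·552·435·754·688 ≡ 15 (mod 1031)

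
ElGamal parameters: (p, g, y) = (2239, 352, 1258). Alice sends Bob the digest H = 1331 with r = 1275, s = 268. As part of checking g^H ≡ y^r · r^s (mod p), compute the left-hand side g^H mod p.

Squares mod 2239: 352^1≡352, 352^2≡759, 352^4≡658, 352^8≡837, 352^16≡2001, 352^32≡669, 352^64≡2000, 352^128≡1146, 352^256≡1262, 352^512≡715, 352^1024≡733
1331 = 1024 + 256 + 32 + 16 + 2 + 1, so 352^1331 ≡ 733·1262·669·2001·759·352 ≡ 1302 (mod 2239)

1302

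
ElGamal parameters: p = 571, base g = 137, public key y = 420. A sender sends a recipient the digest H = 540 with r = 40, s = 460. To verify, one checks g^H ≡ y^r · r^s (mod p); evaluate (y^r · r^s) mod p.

170

420^2 = 176400 ≡ 532
420^4 ≡ 532^2 = 283024 ≡ 379
420^8 ≡ 379^2 = 143641 ≡ 320
420^16 ≡ 320^2 = 102400 ≡ 191
420^32 ≡ 191^2 = 36481 ≡ 508
40 = 32 + 8, so 420^40 ≡ 508·320 ≡ 396 (mod 571)
40^2 = 1600 ≡ 458
40^4 ≡ 458^2 = 209764 ≡ 207
40^8 ≡ 207^2 = 42849 ≡ 24
40^16 ≡ 24^2 = 576 ≡ 5
40^32 ≡ 5^2 = 25
40^64 ≡ 25^2 = 625 ≡ 54
40^128 ≡ 54^2 = 2916 ≡ 61
40^256 ≡ 61^2 = 3721 ≡ 295
460 = 256 + 128 + 64 + 8 + 4, so 40^460 ≡ 295·61·54·24·207 ≡ 309 (mod 571)
y^r · r^s ≡ 396·309 = 122364 ≡ 170 (mod 571)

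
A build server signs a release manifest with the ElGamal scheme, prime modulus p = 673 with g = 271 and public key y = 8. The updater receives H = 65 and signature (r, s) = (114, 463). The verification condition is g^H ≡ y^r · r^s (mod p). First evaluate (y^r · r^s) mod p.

271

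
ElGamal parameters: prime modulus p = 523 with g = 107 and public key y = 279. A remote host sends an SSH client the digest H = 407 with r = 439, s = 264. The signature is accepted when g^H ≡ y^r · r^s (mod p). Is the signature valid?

invalid

Left side g^H mod p:
107^2 = 11449 ≡ 466
107^4 ≡ 466^2 = 217156 ≡ 111
107^8 ≡ 111^2 = 12321 ≡ 292
107^16 ≡ 292^2 = 85264 ≡ 15
107^32 ≡ 15^2 = 225
107^64 ≡ 225^2 = 50625 ≡ 417
107^128 ≡ 417^2 = 173889 ≡ 253
107^256 ≡ 253^2 = 64009 ≡ 203
407 = 256 + 128 + 16 + 4 + 2 + 1, so 107^407 ≡ 203·253·15·111·466·107 ≡ 207 (mod 523)
Right side y^r · r^s mod p:
279^2 = 77841 ≡ 437
279^4 ≡ 437^2 = 190969 ≡ 74
279^8 ≡ 74^2 = 5476 ≡ 246
279^16 ≡ 246^2 = 60516 ≡ 371
279^32 ≡ 371^2 = 137641 ≡ 92
279^64 ≡ 92^2 = 8464 ≡ 96
279^128 ≡ 96^2 = 9216 ≡ 325
279^256 ≡ 325^2 = 105625 ≡ 502
439 = 256 + 128 + 32 + 16 + 4 + 2 + 1, so 279^439 ≡ 502·325·92·371·74·437·279 ≡ 256 (mod 523)
439^2 = 192721 ≡ 257
439^4 ≡ 257^2 = 66049 ≡ 151
439^8 ≡ 151^2 = 22801 ≡ 312
439^16 ≡ 312^2 = 97344 ≡ 66
439^32 ≡ 66^2 = 4356 ≡ 172
439^64 ≡ 172^2 = 29584 ≡ 296
439^128 ≡ 296^2 = 87616 ≡ 275
439^256 ≡ 275^2 = 75625 ≡ 313
264 = 256 + 8, so 439^264 ≡ 313·312 ≡ 378 (mod 523)
256·378 = 96768 ≡ 13 (mod 523)
207 ≠ 13, so verification fails.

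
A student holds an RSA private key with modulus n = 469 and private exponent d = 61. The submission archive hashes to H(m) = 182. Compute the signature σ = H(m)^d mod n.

392

(H(m))^2 ≡ 182^2 = 33124 ≡ 294
(H(m))^4 ≡ 294^2 = 86436 ≡ 140
(H(m))^8 ≡ 140^2 = 19600 ≡ 371
(H(m))^16 ≡ 371^2 = 137641 ≡ 224
(H(m))^32 ≡ 224^2 = 50176 ≡ 462
61 = 32 + 16 + 8 + 4 + 1, so (H(m))^61 ≡ 462·224·371·140·182 ≡ 392 (mod 469)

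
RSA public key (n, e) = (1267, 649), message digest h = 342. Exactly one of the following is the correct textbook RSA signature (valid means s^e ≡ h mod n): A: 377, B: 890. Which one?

Candidate A: Squares mod 1267: 377^1≡377, 377^2≡225, 377^4≡1212, 377^8≡491, 377^16≡351, 377^32≡302, 377^64≡1247, 377^128≡400, 377^256≡358, 377^512≡197; 649 = 512 + 128 + 8 + 1, so 377^649 ≡ 197·400·491·377 ≡ 342 (mod 1267)
  → matches h = 342
Candidate B: Squares mod 1267: 890^1≡890, 890^2≡225, 890^4≡1212, 890^8≡491, 890^16≡351, 890^32≡302, 890^64≡1247, 890^128≡400, 890^256≡358, 890^512≡197; 649 = 512 + 128 + 8 + 1, so 890^649 ≡ 197·400·491·890 ≡ 925 (mod 1267)

A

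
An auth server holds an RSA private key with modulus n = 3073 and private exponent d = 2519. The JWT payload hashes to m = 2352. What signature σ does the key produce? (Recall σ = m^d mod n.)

2688

m^2 ≡ 2352^2 = 5531904 ≡ 504
m^4 ≡ 504^2 = 254016 ≡ 2030
m^8 ≡ 2030^2 = 4120900 ≡ 7
m^16 ≡ 7^2 = 49
m^32 ≡ 49^2 = 2401
m^64 ≡ 2401^2 = 5764801 ≡ 2926
m^128 ≡ 2926^2 = 8561476 ≡ 98
m^256 ≡ 98^2 = 9604 ≡ 385
m^512 ≡ 385^2 = 148225 ≡ 721
m^1024 ≡ 721^2 = 519841 ≡ 504
m^2048 ≡ 504^2 = 254016 ≡ 2030
2519 = 2048 + 256 + 128 + 64 + 16 + 4 + 2 + 1, so m^2519 ≡ 2030·385·98·2926·49·2030·504·2352 ≡ 2688 (mod 3073)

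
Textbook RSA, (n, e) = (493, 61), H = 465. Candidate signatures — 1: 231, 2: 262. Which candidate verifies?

Candidate 1: 231^2 = 53361 ≡ 117; 231^4 ≡ 117^2 = 13689 ≡ 378; 231^8 ≡ 378^2 = 142884 ≡ 407; 231^16 ≡ 407^2 = 165649 ≡ 1; 231^32 ≡ 1^2 = 1; 61 = 32 + 16 + 8 + 4 + 1, so 231^61 ≡ 1·1·407·378·231 ≡ 28 (mod 493)
Candidate 2: 262^2 = 68644 ≡ 117; 262^4 ≡ 117^2 = 13689 ≡ 378; 262^8 ≡ 378^2 = 142884 ≡ 407; 262^16 ≡ 407^2 = 165649 ≡ 1; 262^32 ≡ 1^2 = 1; 61 = 32 + 16 + 8 + 4 + 1, so 262^61 ≡ 1·1·407·378·262 ≡ 465 (mod 493)
  → matches H = 465

2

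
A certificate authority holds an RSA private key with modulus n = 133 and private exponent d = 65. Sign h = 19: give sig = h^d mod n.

38

h^2 ≡ 19^2 = 361 ≡ 95
h^4 ≡ 95^2 = 9025 ≡ 114
h^8 ≡ 114^2 = 12996 ≡ 95
h^16 ≡ 95^2 = 9025 ≡ 114
h^32 ≡ 114^2 = 12996 ≡ 95
h^64 ≡ 95^2 = 9025 ≡ 114
65 = 64 + 1, so h^65 ≡ 114·19 ≡ 38 (mod 133)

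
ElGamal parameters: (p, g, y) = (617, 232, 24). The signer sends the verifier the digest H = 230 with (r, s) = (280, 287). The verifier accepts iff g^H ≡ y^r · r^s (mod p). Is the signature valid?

invalid

Left side g^H mod p:
Squares mod 617: 232^1≡232, 232^2≡145, 232^4≡47, 232^8≡358, 232^16≡445, 232^32≡585, 232^64≡407, 232^128≡293
230 = 128 + 64 + 32 + 4 + 2, so 232^230 ≡ 293·407·585·47·145 ≡ 79 (mod 617)
Right side y^r · r^s mod p:
Squares mod 617: 24^1≡24, 24^2≡576, 24^4≡447, 24^8≡518, 24^16≡546, 24^32≡105, 24^64≡536, 24^128≡391, 24^256≡482
280 = 256 + 16 + 8, so 24^280 ≡ 482·546·518 ≡ 31 (mod 617)
Squares mod 617: 280^1≡280, 280^2≡41, 280^4≡447, 280^8≡518, 280^16≡546, 280^32≡105, 280^64≡536, 280^128≡391, 280^256≡482
287 = 256 + 16 + 8 + 4 + 2 + 1, so 280^287 ≡ 482·546·518·447·41·280 ≡ 335 (mod 617)
31·335 = 10385 ≡ 513 (mod 617)
79 ≠ 513, so verification fails.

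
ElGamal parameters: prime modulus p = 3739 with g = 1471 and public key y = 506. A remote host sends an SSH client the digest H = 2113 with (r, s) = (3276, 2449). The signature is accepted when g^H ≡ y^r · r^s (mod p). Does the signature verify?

verifies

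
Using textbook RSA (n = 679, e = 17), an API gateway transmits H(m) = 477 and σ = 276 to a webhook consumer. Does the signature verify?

σ^17 mod 679 = 40
The recovered value 40 does not match the digest 477.

does not verify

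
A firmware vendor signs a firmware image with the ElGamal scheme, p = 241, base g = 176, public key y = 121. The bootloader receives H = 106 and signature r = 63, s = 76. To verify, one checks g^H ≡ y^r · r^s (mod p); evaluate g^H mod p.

120

176^2 = 30976 ≡ 128
176^4 ≡ 128^2 = 16384 ≡ 237
176^8 ≡ 237^2 = 56169 ≡ 16
176^16 ≡ 16^2 = 256 ≡ 15
176^32 ≡ 15^2 = 225
176^64 ≡ 225^2 = 50625 ≡ 15
106 = 64 + 32 + 8 + 2, so 176^106 ≡ 15·225·16·128 ≡ 120 (mod 241)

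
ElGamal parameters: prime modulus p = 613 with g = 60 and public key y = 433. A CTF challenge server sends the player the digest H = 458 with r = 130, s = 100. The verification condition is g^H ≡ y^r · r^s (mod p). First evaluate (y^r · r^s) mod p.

357

Squares mod 613: 433^1≡433, 433^2≡524, 433^4≡565, 433^8≡465, 433^16≡449, 433^32≡537, 433^64≡259, 433^128≡264
130 = 128 + 2, so 433^130 ≡ 264·524 ≡ 411 (mod 613)
Squares mod 613: 130^1≡130, 130^2≡349, 130^4≡427, 130^8≡268, 130^16≡103, 130^32≡188, 130^64≡403
100 = 64 + 32 + 4, so 130^100 ≡ 403·188·427 ≡ 153 (mod 613)
y^r · r^s ≡ 411·153 = 62883 ≡ 357 (mod 613)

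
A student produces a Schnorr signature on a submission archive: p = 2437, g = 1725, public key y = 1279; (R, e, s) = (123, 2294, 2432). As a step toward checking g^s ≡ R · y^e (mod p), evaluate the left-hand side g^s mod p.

1814

1725^2 = 2975625 ≡ 48
1725^4 ≡ 48^2 = 2304
1725^8 ≡ 2304^2 = 5308416 ≡ 630
1725^16 ≡ 630^2 = 396900 ≡ 2106
1725^32 ≡ 2106^2 = 4435236 ≡ 2333
1725^64 ≡ 2333^2 = 5442889 ≡ 1068
1725^128 ≡ 1068^2 = 1140624 ≡ 108
1725^256 ≡ 108^2 = 11664 ≡ 1916
1725^512 ≡ 1916^2 = 3671056 ≡ 934
1725^1024 ≡ 934^2 = 872356 ≡ 2347
1725^2048 ≡ 2347^2 = 5508409 ≡ 789
2432 = 2048 + 256 + 128, so 1725^2432 ≡ 789·1916·108 ≡ 1814 (mod 2437)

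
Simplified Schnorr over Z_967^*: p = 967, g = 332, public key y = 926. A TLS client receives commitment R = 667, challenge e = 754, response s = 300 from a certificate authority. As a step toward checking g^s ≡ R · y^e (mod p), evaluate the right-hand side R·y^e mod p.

332

926^754 mod 967 = 953
R · y^e ≡ 667·953 = 635651 ≡ 332 (mod 967)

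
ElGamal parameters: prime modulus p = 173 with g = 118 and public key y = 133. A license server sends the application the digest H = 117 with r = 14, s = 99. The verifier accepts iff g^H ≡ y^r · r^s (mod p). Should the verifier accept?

Left side g^H mod p:
118^117 mod 173 = 149
Right side y^r · r^s mod p:
133^14 mod 173 = 95
14^99 mod 173 = 160
95·160 = 15200 ≡ 149 (mod 173)
149 ≡ 149 (mod 173), so the signature is genuine.

accept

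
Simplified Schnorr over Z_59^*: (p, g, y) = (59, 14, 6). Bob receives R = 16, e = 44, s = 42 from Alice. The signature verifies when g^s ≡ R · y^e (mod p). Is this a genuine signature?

genuine

g^s mod p:
14^42 mod 59 = 36
R · y^e mod p:
6^44 mod 59 = 17
16·17 = 272 ≡ 36 (mod 59)
36 ≡ 36 (mod 59); signature holds.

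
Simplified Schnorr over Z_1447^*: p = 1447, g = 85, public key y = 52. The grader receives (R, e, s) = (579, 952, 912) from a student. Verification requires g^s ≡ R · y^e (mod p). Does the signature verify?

g^s mod p:
Squares mod 1447: 85^1≡85, 85^2≡1437, 85^4≡100, 85^8≡1318, 85^16≡724, 85^32≡362, 85^64≡814, 85^128≡1317, 85^256≡983, 85^512≡1140
912 = 512 + 256 + 128 + 16, so 85^912 ≡ 1140·983·1317·724 ≡ 233 (mod 1447)
R · y^e mod p:
Squares mod 1447: 52^1≡52, 52^2≡1257, 52^4≡1372, 52^8≡1284, 52^16≡523, 52^32≡46, 52^64≡669, 52^128≡438, 52^256≡840, 52^512≡911
952 = 512 + 256 + 128 + 32 + 16 + 8, so 52^952 ≡ 911·840·438·46·523·1284 ≡ 126 (mod 1447)
579·126 = 72954 ≡ 604 (mod 1447)
233 ≠ 604; the check fails.

does not verify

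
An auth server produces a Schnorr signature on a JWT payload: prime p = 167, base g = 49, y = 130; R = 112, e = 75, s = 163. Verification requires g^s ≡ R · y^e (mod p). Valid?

g^s mod p:
49^2 = 2401 ≡ 63
49^4 ≡ 63^2 = 3969 ≡ 128
49^8 ≡ 128^2 = 16384 ≡ 18
49^16 ≡ 18^2 = 324 ≡ 157
49^32 ≡ 157^2 = 24649 ≡ 100
49^64 ≡ 100^2 = 10000 ≡ 147
49^128 ≡ 147^2 = 21609 ≡ 66
163 = 128 + 32 + 2 + 1, so 49^163 ≡ 66·100·63·49 ≡ 33 (mod 167)
R · y^e mod p:
130^2 = 16900 ≡ 33
130^4 ≡ 33^2 = 1089 ≡ 87
130^8 ≡ 87^2 = 7569 ≡ 54
130^16 ≡ 54^2 = 2916 ≡ 77
130^32 ≡ 77^2 = 5929 ≡ 84
130^64 ≡ 84^2 = 7056 ≡ 42
75 = 64 + 8 + 2 + 1, so 130^75 ≡ 42·54·33·130 ≡ 133 (mod 167)
112·133 = 14896 ≡ 33 (mod 167)
33 ≡ 33 (mod 167); signature holds.

yes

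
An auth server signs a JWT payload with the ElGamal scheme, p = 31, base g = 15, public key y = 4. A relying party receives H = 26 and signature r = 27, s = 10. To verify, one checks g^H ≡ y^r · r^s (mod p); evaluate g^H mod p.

15^2 = 225 ≡ 8
15^4 ≡ 8^2 = 64 ≡ 2
15^8 ≡ 2^2 = 4
15^16 ≡ 4^2 = 16
26 = 16 + 8 + 2, so 15^26 ≡ 16·4·8 ≡ 16 (mod 31)

16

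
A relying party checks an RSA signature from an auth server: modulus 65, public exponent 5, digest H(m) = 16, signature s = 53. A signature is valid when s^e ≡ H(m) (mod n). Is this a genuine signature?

forged

s^2 ≡ 53^2 = 2809 ≡ 14
s^4 ≡ 14^2 = 196 ≡ 1
5 = 4 + 1, so s^5 ≡ 1·53 ≡ 53 (mod 65)
s^5 mod 65 = 53, but H(m) = 16.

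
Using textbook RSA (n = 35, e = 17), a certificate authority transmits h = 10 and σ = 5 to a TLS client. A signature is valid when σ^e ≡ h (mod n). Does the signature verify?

verifies

Squares mod 35: σ^1≡5, σ^2≡25, σ^4≡30, σ^8≡25, σ^16≡30
17 = 16 + 1, so σ^17 ≡ 30·5 ≡ 10 (mod 35)
Since 10 equals the digest 10, verification succeeds.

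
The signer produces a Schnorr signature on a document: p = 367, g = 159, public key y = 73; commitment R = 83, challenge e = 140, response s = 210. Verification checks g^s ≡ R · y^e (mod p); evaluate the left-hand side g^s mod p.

362

159^2 = 25281 ≡ 325
159^4 ≡ 325^2 = 105625 ≡ 296
159^8 ≡ 296^2 = 87616 ≡ 270
159^16 ≡ 270^2 = 72900 ≡ 234
159^32 ≡ 234^2 = 54756 ≡ 73
159^64 ≡ 73^2 = 5329 ≡ 191
159^128 ≡ 191^2 = 36481 ≡ 148
210 = 128 + 64 + 16 + 2, so 159^210 ≡ 148·191·234·325 ≡ 362 (mod 367)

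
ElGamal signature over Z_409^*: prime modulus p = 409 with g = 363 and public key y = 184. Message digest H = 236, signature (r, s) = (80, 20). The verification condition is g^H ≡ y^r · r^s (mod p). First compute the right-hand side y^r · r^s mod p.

139

Squares mod 409: 184^1≡184, 184^2≡318, 184^4≡101, 184^8≡385, 184^16≡167, 184^32≡77, 184^64≡203
80 = 64 + 16, so 184^80 ≡ 203·167 ≡ 363 (mod 409)
Squares mod 409: 80^1≡80, 80^2≡265, 80^4≡286, 80^8≡405, 80^16≡16
20 = 16 + 4, so 80^20 ≡ 16·286 ≡ 77 (mod 409)
y^r · r^s ≡ 363·77 = 27951 ≡ 139 (mod 409)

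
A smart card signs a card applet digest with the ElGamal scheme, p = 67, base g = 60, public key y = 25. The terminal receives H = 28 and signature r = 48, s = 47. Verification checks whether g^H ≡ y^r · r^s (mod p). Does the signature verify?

does not verify

Left side g^H mod p:
60^2 = 3600 ≡ 49
60^4 ≡ 49^2 = 2401 ≡ 56
60^8 ≡ 56^2 = 3136 ≡ 54
60^16 ≡ 54^2 = 2916 ≡ 35
28 = 16 + 8 + 4, so 60^28 ≡ 35·54·56 ≡ 47 (mod 67)
Right side y^r · r^s mod p:
25^2 = 625 ≡ 22
25^4 ≡ 22^2 = 484 ≡ 15
25^8 ≡ 15^2 = 225 ≡ 24
25^16 ≡ 24^2 = 576 ≡ 40
25^32 ≡ 40^2 = 1600 ≡ 59
48 = 32 + 16, so 25^48 ≡ 59·40 ≡ 15 (mod 67)
48^2 = 2304 ≡ 26
48^4 ≡ 26^2 = 676 ≡ 6
48^8 ≡ 6^2 = 36
48^16 ≡ 36^2 = 1296 ≡ 23
48^32 ≡ 23^2 = 529 ≡ 60
47 = 32 + 8 + 4 + 2 + 1, so 48^47 ≡ 60·36·6·26·48 ≡ 12 (mod 67)
15·12 = 180 ≡ 46 (mod 67)
47 ≠ 46, so verification fails.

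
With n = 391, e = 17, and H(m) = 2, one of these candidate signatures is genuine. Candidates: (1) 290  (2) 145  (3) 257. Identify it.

Candidate 1: 290^17 mod 391 = 273
Candidate 2: 145^17 mod 391 = 111
Candidate 3: 257^17 mod 391 = 2
  → matches H(m) = 2

3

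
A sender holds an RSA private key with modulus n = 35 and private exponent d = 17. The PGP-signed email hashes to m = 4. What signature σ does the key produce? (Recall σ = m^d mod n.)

9

Squares mod 35: m^1≡4, m^2≡16, m^4≡11, m^8≡16, m^16≡11
17 = 16 + 1, so m^17 ≡ 11·4 ≡ 9 (mod 35)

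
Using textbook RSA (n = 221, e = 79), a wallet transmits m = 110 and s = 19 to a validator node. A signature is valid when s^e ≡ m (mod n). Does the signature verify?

s^79 mod 221 = 111
111 ≠ 110, so verification fails.

does not verify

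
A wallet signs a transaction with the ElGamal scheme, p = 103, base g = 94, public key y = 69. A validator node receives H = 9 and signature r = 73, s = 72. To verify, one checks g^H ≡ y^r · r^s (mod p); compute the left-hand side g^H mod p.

3

94^2 = 8836 ≡ 81
94^4 ≡ 81^2 = 6561 ≡ 72
94^8 ≡ 72^2 = 5184 ≡ 34
9 = 8 + 1, so 94^9 ≡ 34·94 ≡ 3 (mod 103)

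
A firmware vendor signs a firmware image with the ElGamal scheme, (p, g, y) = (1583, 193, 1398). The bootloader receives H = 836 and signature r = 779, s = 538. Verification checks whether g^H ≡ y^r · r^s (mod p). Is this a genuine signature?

forged

Left side g^H mod p:
Squares mod 1583: 193^1≡193, 193^2≡840, 193^4≡1165, 193^8≡594, 193^16≡1410, 193^32≡1435, 193^64≡1325, 193^128≡78, 193^256≡1335, 193^512≡1350
836 = 512 + 256 + 64 + 4, so 193^836 ≡ 1350·1335·1325·1165 ≡ 900 (mod 1583)
Right side y^r · r^s mod p:
Squares mod 1583: 1398^1≡1398, 1398^2≡982, 1398^4≡277, 1398^8≡745, 1398^16≡975, 1398^32≡825, 1398^64≡1518, 1398^128≡1059, 1398^256≡717, 1398^512≡1197
779 = 512 + 256 + 8 + 2 + 1, so 1398^779 ≡ 1197·717·745·982·1398 ≡ 680 (mod 1583)
Squares mod 1583: 779^1≡779, 779^2≡552, 779^4≡768, 779^8≡948, 779^16≡1143, 779^32≡474, 779^64≡1473, 779^128≡1019, 779^256≡1496, 779^512≡1237
538 = 512 + 16 + 8 + 2, so 779^538 ≡ 1237·1143·948·552 ≡ 1067 (mod 1583)
680·1067 = 725560 ≡ 546 (mod 1583)
900 ≠ 546, so verification fails.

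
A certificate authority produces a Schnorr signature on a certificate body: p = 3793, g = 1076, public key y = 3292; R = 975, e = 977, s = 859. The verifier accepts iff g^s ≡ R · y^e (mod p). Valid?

g^s mod p:
1076^859 mod 3793 = 3426
R · y^e mod p:
3292^977 mod 3793 = 2190
975·2190 = 2135250 ≡ 3584 (mod 3793)
3426 ≠ 3584; the check fails.

no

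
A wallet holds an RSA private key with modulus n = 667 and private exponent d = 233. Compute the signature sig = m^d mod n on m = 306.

227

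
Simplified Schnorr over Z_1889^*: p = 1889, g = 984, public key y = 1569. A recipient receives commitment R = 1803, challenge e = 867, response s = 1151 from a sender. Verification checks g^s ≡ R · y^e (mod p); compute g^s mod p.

984^2 = 968256 ≡ 1088
984^4 ≡ 1088^2 = 1183744 ≡ 1230
984^8 ≡ 1230^2 = 1512900 ≡ 1700
984^16 ≡ 1700^2 = 2890000 ≡ 1719
984^32 ≡ 1719^2 = 2954961 ≡ 565
984^64 ≡ 565^2 = 319225 ≡ 1873
984^128 ≡ 1873^2 = 3508129 ≡ 256
984^256 ≡ 256^2 = 65536 ≡ 1310
984^512 ≡ 1310^2 = 1716100 ≡ 888
984^1024 ≡ 888^2 = 788544 ≡ 831
1151 = 1024 + 64 + 32 + 16 + 8 + 4 + 2 + 1, so 984^1151 ≡ 831·1873·565·1719·1700·1230·1088·984 ≡ 723 (mod 1889)

723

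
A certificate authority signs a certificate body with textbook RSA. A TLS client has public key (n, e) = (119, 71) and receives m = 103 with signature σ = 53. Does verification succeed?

Squares mod 119: σ^1≡53, σ^2≡72, σ^4≡67, σ^8≡86, σ^16≡18, σ^32≡86, σ^64≡18
71 = 64 + 4 + 2 + 1, so σ^71 ≡ 18·67·72·53 ≡ 9 (mod 119)
The recovered value 9 does not match the digest 103.

fails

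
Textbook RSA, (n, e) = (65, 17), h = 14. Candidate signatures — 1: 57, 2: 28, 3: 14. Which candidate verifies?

Candidate 1: Squares mod 65: 57^1≡57, 57^2≡64, 57^4≡1, 57^8≡1, 57^16≡1; 17 = 16 + 1, so 57^17 ≡ 1·57 ≡ 57 (mod 65)
Candidate 2: Squares mod 65: 28^1≡28, 28^2≡4, 28^4≡16, 28^8≡61, 28^16≡16; 17 = 16 + 1, so 28^17 ≡ 16·28 ≡ 58 (mod 65)
Candidate 3: Squares mod 65: 14^1≡14, 14^2≡1, 14^4≡1, 14^8≡1, 14^16≡1; 17 = 16 + 1, so 14^17 ≡ 1·14 ≡ 14 (mod 65)
  → matches h = 14

3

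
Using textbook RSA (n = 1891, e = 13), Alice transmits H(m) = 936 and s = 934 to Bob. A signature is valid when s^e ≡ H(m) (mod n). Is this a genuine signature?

s^2 ≡ 934^2 = 872356 ≡ 605
s^4 ≡ 605^2 = 366025 ≡ 1062
s^8 ≡ 1062^2 = 1127844 ≡ 808
13 = 8 + 4 + 1, so s^13 ≡ 808·1062·934 ≡ 1025 (mod 1891)
The recovered value 1025 does not match the digest 936.

forged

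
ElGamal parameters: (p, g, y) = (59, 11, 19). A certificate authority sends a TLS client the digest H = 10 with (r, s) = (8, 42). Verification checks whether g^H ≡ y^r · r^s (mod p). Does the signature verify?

does not verify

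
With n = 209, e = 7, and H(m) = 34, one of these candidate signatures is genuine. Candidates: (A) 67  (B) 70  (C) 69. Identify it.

A

Candidate A: 67^7 mod 209 = 34
  → matches H(m) = 34
Candidate B: 70^7 mod 209 = 181
Candidate C: 69^7 mod 209 = 31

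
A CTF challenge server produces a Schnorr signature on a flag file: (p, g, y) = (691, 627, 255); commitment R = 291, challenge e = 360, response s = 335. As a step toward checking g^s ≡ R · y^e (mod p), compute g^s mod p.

627^2 = 393129 ≡ 641
627^4 ≡ 641^2 = 410881 ≡ 427
627^8 ≡ 427^2 = 182329 ≡ 596
627^16 ≡ 596^2 = 355216 ≡ 42
627^32 ≡ 42^2 = 1764 ≡ 382
627^64 ≡ 382^2 = 145924 ≡ 123
627^128 ≡ 123^2 = 15129 ≡ 618
627^256 ≡ 618^2 = 381924 ≡ 492
335 = 256 + 64 + 8 + 4 + 2 + 1, so 627^335 ≡ 492·123·596·427·641·627 ≡ 278 (mod 691)

278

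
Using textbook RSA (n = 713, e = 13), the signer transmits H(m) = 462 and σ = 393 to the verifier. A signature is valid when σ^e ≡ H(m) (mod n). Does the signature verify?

does not verify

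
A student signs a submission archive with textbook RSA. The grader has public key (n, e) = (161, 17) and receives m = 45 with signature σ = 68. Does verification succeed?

passes

Squares mod 161: σ^1≡68, σ^2≡116, σ^4≡93, σ^8≡116, σ^16≡93
17 = 16 + 1, so σ^17 ≡ 93·68 ≡ 45 (mod 161)
Since 45 equals the digest 45, verification succeeds.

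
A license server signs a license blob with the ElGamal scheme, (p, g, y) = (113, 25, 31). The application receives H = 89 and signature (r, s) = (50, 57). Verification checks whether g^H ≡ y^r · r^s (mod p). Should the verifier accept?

accept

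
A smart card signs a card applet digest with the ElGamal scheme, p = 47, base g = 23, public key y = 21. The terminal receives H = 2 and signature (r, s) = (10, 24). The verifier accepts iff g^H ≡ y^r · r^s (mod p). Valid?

yes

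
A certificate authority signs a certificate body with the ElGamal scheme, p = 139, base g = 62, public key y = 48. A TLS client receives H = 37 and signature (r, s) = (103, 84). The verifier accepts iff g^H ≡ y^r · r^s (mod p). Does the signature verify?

Left side g^H mod p:
62^37 mod 139 = 105
Right side y^r · r^s mod p:
48^103 mod 139 = 74
103^84 mod 139 = 129
74·129 = 9546 ≡ 94 (mod 139)
105 ≠ 94, so verification fails.

does not verify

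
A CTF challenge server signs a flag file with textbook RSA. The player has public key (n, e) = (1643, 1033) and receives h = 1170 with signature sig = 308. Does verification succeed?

sig^1033 mod 1643 = 1170
Since 1170 equals the digest 1170, verification succeeds.

passes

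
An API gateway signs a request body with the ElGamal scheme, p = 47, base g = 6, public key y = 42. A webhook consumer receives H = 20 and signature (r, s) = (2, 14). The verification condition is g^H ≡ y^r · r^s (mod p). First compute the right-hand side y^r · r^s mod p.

Squares mod 47: 42^1≡42, 42^2≡25
42^2 ≡ 25 (mod 47)
Squares mod 47: 2^1≡2, 2^2≡4, 2^4≡16, 2^8≡21
14 = 8 + 4 + 2, so 2^14 ≡ 21·16·4 ≡ 28 (mod 47)
y^r · r^s ≡ 25·28 = 700 ≡ 42 (mod 47)

42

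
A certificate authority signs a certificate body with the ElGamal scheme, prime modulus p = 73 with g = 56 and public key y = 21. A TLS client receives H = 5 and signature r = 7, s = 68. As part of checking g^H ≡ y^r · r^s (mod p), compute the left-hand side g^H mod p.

66

56^2 = 3136 ≡ 70
56^4 ≡ 70^2 = 4900 ≡ 9
5 = 4 + 1, so 56^5 ≡ 9·56 ≡ 66 (mod 73)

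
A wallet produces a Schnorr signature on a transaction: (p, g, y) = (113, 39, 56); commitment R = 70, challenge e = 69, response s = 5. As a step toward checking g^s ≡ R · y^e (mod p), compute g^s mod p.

27

39^2 = 1521 ≡ 52
39^4 ≡ 52^2 = 2704 ≡ 105
5 = 4 + 1, so 39^5 ≡ 105·39 ≡ 27 (mod 113)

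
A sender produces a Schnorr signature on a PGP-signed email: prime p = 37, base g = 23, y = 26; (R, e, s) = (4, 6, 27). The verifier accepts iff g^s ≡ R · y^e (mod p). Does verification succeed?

g^s mod p:
23^27 mod 37 = 31
R · y^e mod p:
26^6 mod 37 = 1
4·1 = 4 ≡ 4 (mod 37)
31 ≠ 4; the check fails.

fails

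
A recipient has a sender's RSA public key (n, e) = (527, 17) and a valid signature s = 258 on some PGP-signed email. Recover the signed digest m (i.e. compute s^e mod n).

224

Squares mod 527: s^1≡258, s^2≡162, s^4≡421, s^8≡169, s^16≡103
17 = 16 + 1, so s^17 ≡ 103·258 ≡ 224 (mod 527)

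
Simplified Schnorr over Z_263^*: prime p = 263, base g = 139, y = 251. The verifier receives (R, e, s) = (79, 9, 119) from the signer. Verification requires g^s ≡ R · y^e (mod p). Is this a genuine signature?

g^s mod p:
139^2 = 19321 ≡ 122
139^4 ≡ 122^2 = 14884 ≡ 156
139^8 ≡ 156^2 = 24336 ≡ 140
139^16 ≡ 140^2 = 19600 ≡ 138
139^32 ≡ 138^2 = 19044 ≡ 108
139^64 ≡ 108^2 = 11664 ≡ 92
119 = 64 + 32 + 16 + 4 + 2 + 1, so 139^119 ≡ 92·108·138·156·122·139 ≡ 239 (mod 263)
R · y^e mod p:
251^2 = 63001 ≡ 144
251^4 ≡ 144^2 = 20736 ≡ 222
251^8 ≡ 222^2 = 49284 ≡ 103
9 = 8 + 1, so 251^9 ≡ 103·251 ≡ 79 (mod 263)
79·79 = 6241 ≡ 192 (mod 263)
239 ≠ 192; the check fails.

forged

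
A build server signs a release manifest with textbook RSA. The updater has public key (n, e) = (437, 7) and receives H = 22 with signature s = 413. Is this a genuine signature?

s^2 ≡ 413^2 = 170569 ≡ 139
s^4 ≡ 139^2 = 19321 ≡ 93
7 = 4 + 2 + 1, so s^7 ≡ 93·139·413 ≡ 22 (mod 437)
Since 22 equals the digest 22, verification succeeds.

genuine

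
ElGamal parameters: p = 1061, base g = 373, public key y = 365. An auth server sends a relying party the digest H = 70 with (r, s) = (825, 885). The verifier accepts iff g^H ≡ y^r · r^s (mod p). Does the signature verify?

verifies

Left side g^H mod p:
373^2 = 139129 ≡ 138
373^4 ≡ 138^2 = 19044 ≡ 1007
373^8 ≡ 1007^2 = 1014049 ≡ 794
373^16 ≡ 794^2 = 630436 ≡ 202
373^32 ≡ 202^2 = 40804 ≡ 486
373^64 ≡ 486^2 = 236196 ≡ 654
70 = 64 + 4 + 2, so 373^70 ≡ 654·1007·138 ≡ 626 (mod 1061)
Right side y^r · r^s mod p:
365^2 = 133225 ≡ 600
365^4 ≡ 600^2 = 360000 ≡ 321
365^8 ≡ 321^2 = 103041 ≡ 124
365^16 ≡ 124^2 = 15376 ≡ 522
365^32 ≡ 522^2 = 272484 ≡ 868
365^64 ≡ 868^2 = 753424 ≡ 114
365^128 ≡ 114^2 = 12996 ≡ 264
365^256 ≡ 264^2 = 69696 ≡ 731
365^512 ≡ 731^2 = 534361 ≡ 678
825 = 512 + 256 + 32 + 16 + 8 + 1, so 365^825 ≡ 678·731·868·522·124·365 ≡ 920 (mod 1061)
825^2 = 680625 ≡ 524
825^4 ≡ 524^2 = 274576 ≡ 838
825^8 ≡ 838^2 = 702244 ≡ 923
825^16 ≡ 923^2 = 851929 ≡ 1007
825^32 ≡ 1007^2 = 1014049 ≡ 794
825^64 ≡ 794^2 = 630436 ≡ 202
825^128 ≡ 202^2 = 40804 ≡ 486
825^256 ≡ 486^2 = 236196 ≡ 654
825^512 ≡ 654^2 = 427716 ≡ 133
885 = 512 + 256 + 64 + 32 + 16 + 4 + 1, so 825^885 ≡ 133·654·202·794·1007·838·825 ≡ 432 (mod 1061)
920·432 = 397440 ≡ 626 (mod 1061)
626 ≡ 626 (mod 1061), so the signature is genuine.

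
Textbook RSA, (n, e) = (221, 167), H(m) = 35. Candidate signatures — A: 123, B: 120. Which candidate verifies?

Candidate A: 123^2 = 15129 ≡ 101; 123^4 ≡ 101^2 = 10201 ≡ 35; 123^8 ≡ 35^2 = 1225 ≡ 120; 123^16 ≡ 120^2 = 14400 ≡ 35; 123^32 ≡ 35^2 = 1225 ≡ 120; 123^64 ≡ 120^2 = 14400 ≡ 35; 123^128 ≡ 35^2 = 1225 ≡ 120; 167 = 128 + 32 + 4 + 2 + 1, so 123^167 ≡ 120·120·35·101·123 ≡ 115 (mod 221)
Candidate B: 120^2 = 14400 ≡ 35; 120^4 ≡ 35^2 = 1225 ≡ 120; 120^8 ≡ 120^2 = 14400 ≡ 35; 120^16 ≡ 35^2 = 1225 ≡ 120; 120^32 ≡ 120^2 = 14400 ≡ 35; 120^64 ≡ 35^2 = 1225 ≡ 120; 120^128 ≡ 120^2 = 14400 ≡ 35; 167 = 128 + 32 + 4 + 2 + 1, so 120^167 ≡ 35·35·120·35·120 ≡ 35 (mod 221)
  → matches H(m) = 35

B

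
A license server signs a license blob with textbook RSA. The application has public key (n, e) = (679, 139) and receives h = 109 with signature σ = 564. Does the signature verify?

Squares mod 679: σ^1≡564, σ^2≡324, σ^4≡410, σ^8≡387, σ^16≡389, σ^32≡583, σ^64≡389, σ^128≡583
139 = 128 + 8 + 2 + 1, so σ^139 ≡ 583·387·324·564 ≡ 109 (mod 679)
σ^139 mod 679 = 109 matches h.

verifies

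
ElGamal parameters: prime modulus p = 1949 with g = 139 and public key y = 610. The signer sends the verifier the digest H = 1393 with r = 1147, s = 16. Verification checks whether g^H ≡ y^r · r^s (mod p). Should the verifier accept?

Left side g^H mod p:
139^2 = 19321 ≡ 1780
139^4 ≡ 1780^2 = 3168400 ≡ 1275
139^8 ≡ 1275^2 = 1625625 ≡ 159
139^16 ≡ 159^2 = 25281 ≡ 1893
139^32 ≡ 1893^2 = 3583449 ≡ 1187
139^64 ≡ 1187^2 = 1408969 ≡ 1791
139^128 ≡ 1791^2 = 3207681 ≡ 1576
139^256 ≡ 1576^2 = 2483776 ≡ 750
139^512 ≡ 750^2 = 562500 ≡ 1188
139^1024 ≡ 1188^2 = 1411344 ≡ 268
1393 = 1024 + 256 + 64 + 32 + 16 + 1, so 139^1393 ≡ 268·750·1791·1187·1893·139 ≡ 949 (mod 1949)
Right side y^r · r^s mod p:
610^2 = 372100 ≡ 1790
610^4 ≡ 1790^2 = 3204100 ≡ 1893
610^8 ≡ 1893^2 = 3583449 ≡ 1187
610^16 ≡ 1187^2 = 1408969 ≡ 1791
610^32 ≡ 1791^2 = 3207681 ≡ 1576
610^64 ≡ 1576^2 = 2483776 ≡ 750
610^128 ≡ 750^2 = 562500 ≡ 1188
610^256 ≡ 1188^2 = 1411344 ≡ 268
610^512 ≡ 268^2 = 71824 ≡ 1660
610^1024 ≡ 1660^2 = 2755600 ≡ 1663
1147 = 1024 + 64 + 32 + 16 + 8 + 2 + 1, so 610^1147 ≡ 1663·750·1576·1791·1187·1790·610 ≡ 1293 (mod 1949)
1147^2 = 1315609 ≡ 34
1147^4 ≡ 34^2 = 1156
1147^8 ≡ 1156^2 = 1336336 ≡ 1271
1147^16 ≡ 1271^2 = 1615441 ≡ 1669
1293·1669 = 2158017 ≡ 474 (mod 1949)
949 ≠ 474, so verification fails.

reject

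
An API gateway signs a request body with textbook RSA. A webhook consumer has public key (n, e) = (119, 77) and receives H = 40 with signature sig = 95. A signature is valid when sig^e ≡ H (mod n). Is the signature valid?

invalid

sig^2 ≡ 95^2 = 9025 ≡ 100
sig^4 ≡ 100^2 = 10000 ≡ 4
sig^8 ≡ 4^2 = 16
sig^16 ≡ 16^2 = 256 ≡ 18
sig^32 ≡ 18^2 = 324 ≡ 86
sig^64 ≡ 86^2 = 7396 ≡ 18
77 = 64 + 8 + 4 + 1, so sig^77 ≡ 18·16·4·95 ≡ 79 (mod 119)
79 ≠ 40, so verification fails.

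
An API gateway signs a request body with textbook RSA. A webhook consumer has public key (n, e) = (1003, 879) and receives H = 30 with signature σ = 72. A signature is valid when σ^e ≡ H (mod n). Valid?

σ^2 ≡ 72^2 = 5184 ≡ 169
σ^4 ≡ 169^2 = 28561 ≡ 477
σ^8 ≡ 477^2 = 227529 ≡ 851
σ^16 ≡ 851^2 = 724201 ≡ 35
σ^32 ≡ 35^2 = 1225 ≡ 222
σ^64 ≡ 222^2 = 49284 ≡ 137
σ^128 ≡ 137^2 = 18769 ≡ 715
σ^256 ≡ 715^2 = 511225 ≡ 698
σ^512 ≡ 698^2 = 487204 ≡ 749
879 = 512 + 256 + 64 + 32 + 8 + 4 + 2 + 1, so σ^879 ≡ 749·698·137·222·851·477·169·72 ≡ 30 (mod 1003)
Since 30 equals the digest 30, verification succeeds.

yes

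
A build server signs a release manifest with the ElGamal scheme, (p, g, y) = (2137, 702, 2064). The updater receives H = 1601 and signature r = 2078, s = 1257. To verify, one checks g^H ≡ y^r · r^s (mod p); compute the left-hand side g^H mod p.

Squares mod 2137: 702^1≡702, 702^2≡1294, 702^4≡1165, 702^8≡230, 702^16≡1612, 702^32≡2089, 702^64≡167, 702^128≡108, 702^256≡979, 702^512≡1065, 702^1024≡1615
1601 = 1024 + 512 + 64 + 1, so 702^1601 ≡ 1615·1065·167·702 ≡ 1419 (mod 2137)

1419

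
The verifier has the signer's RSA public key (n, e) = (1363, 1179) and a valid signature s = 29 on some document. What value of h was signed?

783

s^1179 mod 1363 = 783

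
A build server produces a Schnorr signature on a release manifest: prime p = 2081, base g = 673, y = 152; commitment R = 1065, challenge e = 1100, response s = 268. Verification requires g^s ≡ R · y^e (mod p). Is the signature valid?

g^s mod p:
673^268 mod 2081 = 281
R · y^e mod p:
152^1100 mod 2081 = 183
1065·183 = 194895 ≡ 1362 (mod 2081)
281 ≠ 1362; the check fails.

invalid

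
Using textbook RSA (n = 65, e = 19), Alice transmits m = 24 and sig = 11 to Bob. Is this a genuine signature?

forged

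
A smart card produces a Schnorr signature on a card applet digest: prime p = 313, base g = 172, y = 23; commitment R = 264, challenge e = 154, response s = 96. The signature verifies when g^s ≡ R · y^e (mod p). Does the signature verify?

verifies

g^s mod p:
172^2 = 29584 ≡ 162
172^4 ≡ 162^2 = 26244 ≡ 265
172^8 ≡ 265^2 = 70225 ≡ 113
172^16 ≡ 113^2 = 12769 ≡ 249
172^32 ≡ 249^2 = 62001 ≡ 27
172^64 ≡ 27^2 = 729 ≡ 103
96 = 64 + 32, so 172^96 ≡ 103·27 ≡ 277 (mod 313)
R · y^e mod p:
23^2 = 529 ≡ 216
23^4 ≡ 216^2 = 46656 ≡ 19
23^8 ≡ 19^2 = 361 ≡ 48
23^16 ≡ 48^2 = 2304 ≡ 113
23^32 ≡ 113^2 = 12769 ≡ 249
23^64 ≡ 249^2 = 62001 ≡ 27
23^128 ≡ 27^2 = 729 ≡ 103
154 = 128 + 16 + 8 + 2, so 23^154 ≡ 103·113·48·216 ≡ 71 (mod 313)
264·71 = 18744 ≡ 277 (mod 313)
277 ≡ 277 (mod 313); signature holds.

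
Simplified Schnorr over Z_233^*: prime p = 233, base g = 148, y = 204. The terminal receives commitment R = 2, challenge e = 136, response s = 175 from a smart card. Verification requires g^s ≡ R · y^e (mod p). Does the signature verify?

g^s mod p:
148^2 = 21904 ≡ 2
148^4 ≡ 2^2 = 4
148^8 ≡ 4^2 = 16
148^16 ≡ 16^2 = 256 ≡ 23
148^32 ≡ 23^2 = 529 ≡ 63
148^64 ≡ 63^2 = 3969 ≡ 8
148^128 ≡ 8^2 = 64
175 = 128 + 32 + 8 + 4 + 2 + 1, so 148^175 ≡ 64·63·16·4·2·148 ≡ 148 (mod 233)
R · y^e mod p:
204^2 = 41616 ≡ 142
204^4 ≡ 142^2 = 20164 ≡ 126
204^8 ≡ 126^2 = 15876 ≡ 32
204^16 ≡ 32^2 = 1024 ≡ 92
204^32 ≡ 92^2 = 8464 ≡ 76
204^64 ≡ 76^2 = 5776 ≡ 184
204^128 ≡ 184^2 = 33856 ≡ 71
136 = 128 + 8, so 204^136 ≡ 71·32 ≡ 175 (mod 233)
2·175 = 350 ≡ 117 (mod 233)
148 ≠ 117; the check fails.

does not verify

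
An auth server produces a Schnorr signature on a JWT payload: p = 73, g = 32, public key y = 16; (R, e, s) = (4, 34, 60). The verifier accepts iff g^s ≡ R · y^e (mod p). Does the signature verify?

verifies

g^s mod p:
32^2 = 1024 ≡ 2
32^4 ≡ 2^2 = 4
32^8 ≡ 4^2 = 16
32^16 ≡ 16^2 = 256 ≡ 37
32^32 ≡ 37^2 = 1369 ≡ 55
60 = 32 + 16 + 8 + 4, so 32^60 ≡ 55·37·16·4 ≡ 8 (mod 73)
R · y^e mod p:
16^2 = 256 ≡ 37
16^4 ≡ 37^2 = 1369 ≡ 55
16^8 ≡ 55^2 = 3025 ≡ 32
16^16 ≡ 32^2 = 1024 ≡ 2
16^32 ≡ 2^2 = 4
34 = 32 + 2, so 16^34 ≡ 4·37 ≡ 2 (mod 73)
4·2 = 8 ≡ 8 (mod 73)
8 ≡ 8 (mod 73); signature holds.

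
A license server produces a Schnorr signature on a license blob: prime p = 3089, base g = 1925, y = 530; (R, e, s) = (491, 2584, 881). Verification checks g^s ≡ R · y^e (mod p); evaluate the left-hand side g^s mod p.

2293

1925^2 = 3705625 ≡ 1914
1925^4 ≡ 1914^2 = 3663396 ≡ 2931
1925^8 ≡ 2931^2 = 8590761 ≡ 252
1925^16 ≡ 252^2 = 63504 ≡ 1724
1925^32 ≡ 1724^2 = 2972176 ≡ 558
1925^64 ≡ 558^2 = 311364 ≡ 2464
1925^128 ≡ 2464^2 = 6071296 ≡ 1411
1925^256 ≡ 1411^2 = 1990921 ≡ 1605
1925^512 ≡ 1605^2 = 2576025 ≡ 2888
881 = 512 + 256 + 64 + 32 + 16 + 1, so 1925^881 ≡ 2888·1605·2464·558·1724·1925 ≡ 2293 (mod 3089)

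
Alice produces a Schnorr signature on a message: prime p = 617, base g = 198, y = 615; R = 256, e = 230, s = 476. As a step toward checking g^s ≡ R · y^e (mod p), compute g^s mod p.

198^2 = 39204 ≡ 333
198^4 ≡ 333^2 = 110889 ≡ 446
198^8 ≡ 446^2 = 198916 ≡ 242
198^16 ≡ 242^2 = 58564 ≡ 566
198^32 ≡ 566^2 = 320356 ≡ 133
198^64 ≡ 133^2 = 17689 ≡ 413
198^128 ≡ 413^2 = 170569 ≡ 277
198^256 ≡ 277^2 = 76729 ≡ 221
476 = 256 + 128 + 64 + 16 + 8 + 4, so 198^476 ≡ 221·277·413·566·242·446 ≡ 489 (mod 617)

489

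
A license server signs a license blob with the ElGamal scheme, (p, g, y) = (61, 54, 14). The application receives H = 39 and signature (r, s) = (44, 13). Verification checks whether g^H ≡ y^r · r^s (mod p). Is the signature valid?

valid

Left side g^H mod p:
Squares mod 61: 54^1≡54, 54^2≡49, 54^4≡22, 54^8≡57, 54^16≡16, 54^32≡12
39 = 32 + 4 + 2 + 1, so 54^39 ≡ 12·22·49·54 ≡ 33 (mod 61)
Right side y^r · r^s mod p:
Squares mod 61: 14^1≡14, 14^2≡13, 14^4≡47, 14^8≡13, 14^16≡47, 14^32≡13
44 = 32 + 8 + 4, so 14^44 ≡ 13·13·47 ≡ 13 (mod 61)
Squares mod 61: 44^1≡44, 44^2≡45, 44^4≡12, 44^8≡22
13 = 8 + 4 + 1, so 44^13 ≡ 22·12·44 ≡ 26 (mod 61)
13·26 = 338 ≡ 33 (mod 61)
33 ≡ 33 (mod 61), so the signature is genuine.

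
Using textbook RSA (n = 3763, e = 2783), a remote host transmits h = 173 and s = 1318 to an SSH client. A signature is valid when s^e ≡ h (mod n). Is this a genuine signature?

s^2783 mod 3763 = 2219
s^2783 mod 3763 = 2219, but h = 173.

forged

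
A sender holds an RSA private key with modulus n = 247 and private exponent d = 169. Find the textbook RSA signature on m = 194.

m^2 ≡ 194^2 = 37636 ≡ 92
m^4 ≡ 92^2 = 8464 ≡ 66
m^8 ≡ 66^2 = 4356 ≡ 157
m^16 ≡ 157^2 = 24649 ≡ 196
m^32 ≡ 196^2 = 38416 ≡ 131
m^64 ≡ 131^2 = 17161 ≡ 118
m^128 ≡ 118^2 = 13924 ≡ 92
169 = 128 + 32 + 8 + 1, so m^169 ≡ 92·131·157·194 ≡ 25 (mod 247)

25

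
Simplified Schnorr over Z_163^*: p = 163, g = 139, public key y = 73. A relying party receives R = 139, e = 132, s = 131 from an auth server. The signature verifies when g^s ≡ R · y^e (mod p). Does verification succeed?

fails

g^s mod p:
139^2 = 19321 ≡ 87
139^4 ≡ 87^2 = 7569 ≡ 71
139^8 ≡ 71^2 = 5041 ≡ 151
139^16 ≡ 151^2 = 22801 ≡ 144
139^32 ≡ 144^2 = 20736 ≡ 35
139^64 ≡ 35^2 = 1225 ≡ 84
139^128 ≡ 84^2 = 7056 ≡ 47
131 = 128 + 2 + 1, so 139^131 ≡ 47·87·139 ≡ 153 (mod 163)
R · y^e mod p:
73^2 = 5329 ≡ 113
73^4 ≡ 113^2 = 12769 ≡ 55
73^8 ≡ 55^2 = 3025 ≡ 91
73^16 ≡ 91^2 = 8281 ≡ 131
73^32 ≡ 131^2 = 17161 ≡ 46
73^64 ≡ 46^2 = 2116 ≡ 160
73^128 ≡ 160^2 = 25600 ≡ 9
132 = 128 + 4, so 73^132 ≡ 9·55 ≡ 6 (mod 163)
139·6 = 834 ≡ 19 (mod 163)
153 ≠ 19; the check fails.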